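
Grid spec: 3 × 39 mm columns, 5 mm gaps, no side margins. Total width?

Summing: 117 + 10 = 127 mm.

127 mm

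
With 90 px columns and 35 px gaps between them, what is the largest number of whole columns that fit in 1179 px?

9 columns

k columns need k·90 + (k−1)·35 = k·125 − 35.
k·125 − 35 ≤ 1179 → k ≤ 1214 / 125 ≈ 9.71, so k = 9.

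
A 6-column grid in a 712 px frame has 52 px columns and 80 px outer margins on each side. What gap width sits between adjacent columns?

Take off 160 px of margins, leaving 552 px.
Columns use 312 px, leaving 240 px across 5 gaps = 48 px each.

48 px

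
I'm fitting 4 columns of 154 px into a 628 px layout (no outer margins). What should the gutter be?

4 px

Columns use 616 px, leaving 12 px across 3 gutters = 4 px each.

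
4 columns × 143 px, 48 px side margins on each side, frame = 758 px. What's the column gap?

Subtract both margins: 758 − 2·48 = 662 px.
4·143 + 3g = 662 → 3g = 90 → g = 30 px.

30 px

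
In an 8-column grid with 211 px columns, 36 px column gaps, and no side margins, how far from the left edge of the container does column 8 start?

Before column 8: 7 columns + 7 column gaps.
Offset = 7·(211 + 36) = 7·247 = 1729 px.

1729 px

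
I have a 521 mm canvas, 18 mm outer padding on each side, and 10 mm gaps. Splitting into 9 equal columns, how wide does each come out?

45 mm

Subtract both margins: 521 − 2·18 = 485 mm.
Subtracting 8 gaps of 10 leaves 405 for 9 columns, so c = 45 mm.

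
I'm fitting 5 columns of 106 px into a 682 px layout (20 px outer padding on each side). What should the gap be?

28 px

Content width = 682 − 2·20 = 642 px.
Columns use 530 px, leaving 112 px across 4 gaps = 28 px each.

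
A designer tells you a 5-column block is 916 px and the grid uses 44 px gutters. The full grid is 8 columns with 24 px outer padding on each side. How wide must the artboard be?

916 − 4·44 = 740; ÷5 gives c = 148 px.
Artboard = 2·24 + 8·148 + 7·44 = 48 + 1184 + 308 = 1540 px.

1540 px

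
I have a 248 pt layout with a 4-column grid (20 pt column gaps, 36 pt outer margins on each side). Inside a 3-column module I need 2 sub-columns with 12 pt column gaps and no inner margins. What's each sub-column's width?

57.5 pt

Outer content = 248 − 2·36 = 176 pt.
4 columns + 3 column gaps: 4c + 3·20 = 176.
4c = 176 − 60 = 116, so c = 29 pt.
3-column span = 3·29 + 2·20 = 127 pt.
Subtracting 1 column gap of 12 leaves 115 for 2 columns, so d = 57.5 pt.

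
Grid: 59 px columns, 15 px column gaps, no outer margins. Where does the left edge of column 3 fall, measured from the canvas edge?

Each column+gutter stride is 74 px; with no margin, 2 of them is 148 px.

148 px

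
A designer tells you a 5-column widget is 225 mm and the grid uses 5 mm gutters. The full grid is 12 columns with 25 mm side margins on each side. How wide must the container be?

5 columns + 4 gutters: 5c + 4·5 = 225.
5c = 225 − 20 = 205, so c = 41 mm.
Container = 2·25 + 12·41 + 11·5 = 50 + 492 + 55 = 597 mm.

597 mm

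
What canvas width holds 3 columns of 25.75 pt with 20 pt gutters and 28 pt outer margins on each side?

Canvas = 2·28 + 3·25.75 + 2·20 = 56 + 77.25 + 40 = 173.25 pt.

173.25 pt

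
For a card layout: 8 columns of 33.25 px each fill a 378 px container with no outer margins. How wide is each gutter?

16 px

Columns use 266 px, leaving 112 px across 7 gutters = 16 px each.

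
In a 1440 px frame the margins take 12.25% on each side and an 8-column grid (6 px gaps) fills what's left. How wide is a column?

Margins: 12.25% × 1440 = 176.4 px each, so content = 1440 − 352.8 = 1087.2 px.
1087.2 − 7·6 = 1045.2; ÷8 gives c = 130.65 px.

130.65 px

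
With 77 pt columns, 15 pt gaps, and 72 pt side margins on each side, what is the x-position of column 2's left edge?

164 pt

Column 2 starts at margin + 1·(column + gutter) = 72 + 1·92 = 164 pt.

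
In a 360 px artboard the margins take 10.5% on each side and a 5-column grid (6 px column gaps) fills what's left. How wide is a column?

52.08 px

Each margin = 10.5% of 360 = 37.8 px; content = 360 − 2·37.8 = 284.4 px.
5c + 4·6 = 284.4 → 5c = 260.4 → c = 52.08 px.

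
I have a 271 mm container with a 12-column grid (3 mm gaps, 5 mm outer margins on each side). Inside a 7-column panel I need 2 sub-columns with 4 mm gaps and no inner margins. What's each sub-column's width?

Outer content = 271 − 2·5 = 261 mm.
12c + 11·3 = 261 → 12c = 228 → c = 19 mm.
7-column span = 7·19 + 6·3 = 151 mm.
2 columns + 1 gap: 2d + 1·4 = 151.
2d = 151 − 4 = 147, so d = 73.5 mm.

73.5 mm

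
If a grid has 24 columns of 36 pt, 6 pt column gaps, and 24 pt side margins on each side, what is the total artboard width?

Total width: 2·24 + 24·36 + 23·6 = 1050 pt.

1050 pt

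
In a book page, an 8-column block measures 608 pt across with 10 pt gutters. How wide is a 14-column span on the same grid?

Subtracting 7 gutters of 10 leaves 538 for 8 columns, so c = 67.25 pt.
14 columns plus 13 gutters: 941.5 + 130 = 1071.5 pt.

1071.5 pt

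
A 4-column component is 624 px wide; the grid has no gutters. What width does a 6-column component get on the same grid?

936 px

With no gutters, each column is 624/4 = 156 px.
6-column span = 6·156 = 936 px.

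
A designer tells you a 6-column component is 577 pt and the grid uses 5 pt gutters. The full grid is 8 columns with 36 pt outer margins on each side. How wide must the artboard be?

6 columns + 5 gutters: 6c + 5·5 = 577.
6c = 577 − 25 = 552, so c = 92 pt.
Artboard = 2·36 + 8·92 + 7·5 = 72 + 736 + 35 = 843 pt.

843 pt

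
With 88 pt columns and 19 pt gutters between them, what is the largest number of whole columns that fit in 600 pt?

Each extra column adds 88 + 19 = 107 pt.
(600 + 19) / 107 = 5.79, so 5 columns fit.

5 columns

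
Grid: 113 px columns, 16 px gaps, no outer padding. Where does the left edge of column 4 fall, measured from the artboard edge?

387 px

Each column+gutter stride is 129 px; with no margin, 3 of them is 387 px.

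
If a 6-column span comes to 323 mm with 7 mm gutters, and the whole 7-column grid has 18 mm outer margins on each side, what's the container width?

Subtracting 5 gutters of 7 leaves 288 for 6 columns, so c = 48 mm.
Container = 2·18 + 7·48 + 6·7 = 36 + 336 + 42 = 414 mm.

414 mm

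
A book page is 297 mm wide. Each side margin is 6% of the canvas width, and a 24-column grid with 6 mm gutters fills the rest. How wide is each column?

5.14 mm

297 × (1 − 2·6%) = 297 × 88% = 261.36 mm for the columns.
Subtracting 23 gutters of 6 leaves 123.36 for 24 columns, so c = 5.14 mm.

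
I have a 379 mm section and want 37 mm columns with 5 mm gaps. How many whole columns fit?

9 columns

9 columns: 9·37 + 8·5 = 373 mm ≤ 379.
10 columns: 415 mm > 379. So 9.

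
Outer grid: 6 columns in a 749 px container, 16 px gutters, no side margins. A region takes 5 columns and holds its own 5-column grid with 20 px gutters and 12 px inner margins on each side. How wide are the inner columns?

103.5 px

749 − 5·16 = 669; ÷6 gives c = 111.5 px.
Span of 5: 5·111.5 + 4·16 = 557.5 + 64 = 621.5 px.
Inner content = 621.5 − 2·12 = 597.5 px.
5 columns + 4 gutters: 5d + 4·20 = 597.5.
5d = 597.5 − 80 = 517.5, so d = 103.5 px.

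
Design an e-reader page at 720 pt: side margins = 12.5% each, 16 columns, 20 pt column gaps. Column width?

15 pt

Each margin = 12.5% of 720 = 90 pt; content = 720 − 2·90 = 540 pt.
16 columns + 15 column gaps: 16c + 15·20 = 540.
16c = 540 − 300 = 240, so c = 15 pt.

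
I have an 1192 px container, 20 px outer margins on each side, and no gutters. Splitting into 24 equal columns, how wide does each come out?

Take off 40 px of margins, leaving 1152 px.
1152 / 24 = 48 px per column.

48 px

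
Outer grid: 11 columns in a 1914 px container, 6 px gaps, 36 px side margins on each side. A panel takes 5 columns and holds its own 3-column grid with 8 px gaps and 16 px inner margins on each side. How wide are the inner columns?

262 px

Inside the margins: 1914 − 72 = 1842 px.
11c + 10·6 = 1842 → 11c = 1782 → c = 162 px.
5-column span = 5·162 + 4·6 = 834 px.
Inner content = 834 − 2·16 = 802 px.
802 − 2·8 = 786; ÷3 gives d = 262 px.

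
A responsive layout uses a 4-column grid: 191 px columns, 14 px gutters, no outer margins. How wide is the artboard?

Artboard = 4·191 + 3·14 = 764 + 42 = 806 px.

806 px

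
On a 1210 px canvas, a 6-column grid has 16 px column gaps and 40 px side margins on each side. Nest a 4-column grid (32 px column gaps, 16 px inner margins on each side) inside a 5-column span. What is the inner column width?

Take off 80 px of margins, leaving 1130 px.
6c + 5·16 = 1130 → 6c = 1050 → c = 175 px.
5 columns plus 4 column gaps: 875 + 64 = 939 px.
Inner content = 939 − 2·16 = 907 px.
907 − 3·32 = 811; ÷4 gives d = 202.75 px.

202.75 px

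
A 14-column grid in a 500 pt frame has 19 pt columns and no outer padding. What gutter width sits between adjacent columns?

18 pt

14 columns take 14·19 = 266 pt; remaining 234 splits into 13 gutters.
g = 234 / 13 = 18 pt.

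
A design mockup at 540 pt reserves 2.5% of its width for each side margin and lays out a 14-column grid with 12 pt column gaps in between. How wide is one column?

Each margin = 2.5% of 540 = 13.5 pt; content = 540 − 2·13.5 = 513 pt.
513 − 13·12 = 357; ÷14 gives c = 25.5 pt.

25.5 pt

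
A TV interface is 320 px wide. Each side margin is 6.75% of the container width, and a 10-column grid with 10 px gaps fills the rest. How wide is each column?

Each margin = 6.75% of 320 = 21.6 px; content = 320 − 2·21.6 = 276.8 px.
Subtracting 9 gaps of 10 leaves 186.8 for 10 columns, so c = 18.68 px.

18.68 px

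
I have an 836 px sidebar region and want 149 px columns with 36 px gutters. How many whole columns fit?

4 columns: 4·149 + 3·36 = 704 px ≤ 836.
5 columns: 889 px > 836. So 4.

4 columns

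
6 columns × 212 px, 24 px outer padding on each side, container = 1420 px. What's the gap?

20 px

Take off 48 px of margins, leaving 1372 px.
6 columns take 6·212 = 1272 px; remaining 100 splits into 5 gaps.
g = 100 / 5 = 20 px.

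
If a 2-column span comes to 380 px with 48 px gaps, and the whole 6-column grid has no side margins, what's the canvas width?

1236 px

Subtracting 1 gap of 48 leaves 332 for 2 columns, so c = 166 px.
Summing: 996 + 240 = 1236 px.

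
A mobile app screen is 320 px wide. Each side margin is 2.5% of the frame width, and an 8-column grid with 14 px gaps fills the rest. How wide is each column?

Each margin = 2.5% of 320 = 8 px; content = 320 − 2·8 = 304 px.
8c + 7·14 = 304 → 8c = 206 → c = 25.75 px.

25.75 px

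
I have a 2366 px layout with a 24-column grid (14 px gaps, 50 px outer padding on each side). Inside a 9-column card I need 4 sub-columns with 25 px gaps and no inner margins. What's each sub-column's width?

Take off 100 px of margins, leaving 2266 px.
24 columns + 23 gaps: 24c + 23·14 = 2266.
24c = 2266 − 322 = 1944, so c = 81 px.
Span of 9: 9·81 + 8·14 = 729 + 112 = 841 px.
Subtracting 3 gaps of 25 leaves 766 for 4 columns, so d = 191.5 px.

191.5 px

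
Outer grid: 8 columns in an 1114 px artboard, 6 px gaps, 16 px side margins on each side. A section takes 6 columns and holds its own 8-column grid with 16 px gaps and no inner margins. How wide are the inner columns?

87.25 px

Take off 32 px of margins, leaving 1082 px.
8 columns + 7 gaps: 8c + 7·6 = 1082.
8c = 1082 − 42 = 1040, so c = 130 px.
Span of 6: 6·130 + 5·6 = 780 + 30 = 810 px.
8d + 7·16 = 810 → 8d = 698 → d = 87.25 px.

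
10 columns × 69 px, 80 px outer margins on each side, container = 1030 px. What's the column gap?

20 px

Subtract both margins: 1030 − 2·80 = 870 px.
Columns use 690 px, leaving 180 px across 9 column gaps = 20 px each.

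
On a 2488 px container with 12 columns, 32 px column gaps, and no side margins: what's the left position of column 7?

2488 − 11·32 = 2136; ÷12 gives c = 178 px.
Each column+gutter stride is 210 px; with no margin, 6 of them is 1260 px.

1260 px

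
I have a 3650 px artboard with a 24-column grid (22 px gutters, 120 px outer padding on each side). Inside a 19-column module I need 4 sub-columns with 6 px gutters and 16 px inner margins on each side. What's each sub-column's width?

661.25 px

Take off 240 px of margins, leaving 3410 px.
24c + 23·22 = 3410 → 24c = 2904 → c = 121 px.
Span of 19: 19·121 + 18·22 = 2299 + 396 = 2695 px.
Inner content = 2695 − 2·16 = 2663 px.
Subtracting 3 gutters of 6 leaves 2645 for 4 columns, so d = 661.25 px.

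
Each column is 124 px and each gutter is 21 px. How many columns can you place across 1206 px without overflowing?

8 columns: 8·124 + 7·21 = 1139 px ≤ 1206.
9 columns: 1284 px > 1206. So 8.

8 columns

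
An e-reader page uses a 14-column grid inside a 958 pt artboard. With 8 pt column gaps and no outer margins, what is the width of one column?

Subtracting 13 column gaps of 8 leaves 854 for 14 columns, so c = 61 pt.

61 pt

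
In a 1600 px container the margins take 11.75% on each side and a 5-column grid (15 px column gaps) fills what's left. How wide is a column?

232.8 px

Each margin = 11.75% of 1600 = 188 px; content = 1600 − 2·188 = 1224 px.
5c + 4·15 = 1224 → 5c = 1164 → c = 232.8 px.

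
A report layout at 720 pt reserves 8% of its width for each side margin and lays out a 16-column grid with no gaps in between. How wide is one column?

37.8 pt

720 × (1 − 2·8%) = 720 × 84% = 604.8 pt for the columns.
604.8 / 16 = 37.8 pt per column.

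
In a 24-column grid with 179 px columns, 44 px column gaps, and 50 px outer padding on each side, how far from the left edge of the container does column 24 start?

Column 24 starts at margin + 23·(column + gutter) = 50 + 23·223 = 5179 px.

5179 px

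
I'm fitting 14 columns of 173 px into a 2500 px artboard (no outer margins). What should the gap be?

14·173 + 13g = 2500 → 13g = 78 → g = 6 px.

6 px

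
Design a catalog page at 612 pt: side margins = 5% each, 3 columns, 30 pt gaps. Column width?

163.6 pt

Margins: 5% × 612 = 30.6 pt each, so content = 612 − 61.2 = 550.8 pt.
3c + 2·30 = 550.8 → 3c = 490.8 → c = 163.6 pt.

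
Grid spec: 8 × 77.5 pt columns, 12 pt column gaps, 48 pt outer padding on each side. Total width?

800 pt

Adding margins, columns and gutters: 96 + 620 + 84 = 800 pt.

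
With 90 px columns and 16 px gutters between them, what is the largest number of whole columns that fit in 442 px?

4 columns

4 columns: 4·90 + 3·16 = 408 px ≤ 442.
5 columns: 514 px > 442. So 4.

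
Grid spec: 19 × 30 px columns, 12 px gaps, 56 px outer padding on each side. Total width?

898 px

Total width: 2·56 + 19·30 + 18·12 = 898 px.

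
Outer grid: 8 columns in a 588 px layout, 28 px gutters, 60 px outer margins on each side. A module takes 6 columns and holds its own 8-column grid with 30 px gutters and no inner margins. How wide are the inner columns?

Outer content = 588 − 2·60 = 468 px.
468 − 7·28 = 272; ÷8 gives c = 34 px.
6-column span = 6·34 + 5·28 = 344 px.
Subtracting 7 gutters of 30 leaves 134 for 8 columns, so d = 16.75 px.

16.75 px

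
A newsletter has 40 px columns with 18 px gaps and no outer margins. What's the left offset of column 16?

Each column+gutter stride is 58 px; with no margin, 15 of them is 870 px.

870 px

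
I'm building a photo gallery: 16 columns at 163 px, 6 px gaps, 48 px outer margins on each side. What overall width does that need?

2794 px

Adding margins, columns and gutters: 96 + 2608 + 90 = 2794 px.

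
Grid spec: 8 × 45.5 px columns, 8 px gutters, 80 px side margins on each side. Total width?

Total width: 2·80 + 8·45.5 + 7·8 = 580 px.

580 px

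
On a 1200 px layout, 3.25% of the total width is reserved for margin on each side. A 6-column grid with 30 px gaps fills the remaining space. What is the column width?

162 px

Margins: 3.25% × 1200 = 39 px each, so content = 1200 − 78 = 1122 px.
Subtracting 5 gaps of 30 leaves 972 for 6 columns, so c = 162 px.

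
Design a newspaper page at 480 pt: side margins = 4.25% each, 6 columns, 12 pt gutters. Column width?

Margins: 4.25% × 480 = 20.4 pt each, so content = 480 − 40.8 = 439.2 pt.
Subtracting 5 gutters of 12 leaves 379.2 for 6 columns, so c = 63.2 pt.

63.2 pt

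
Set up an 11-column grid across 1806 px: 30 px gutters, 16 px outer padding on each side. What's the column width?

134 px

Take off 32 px of margins, leaving 1774 px.
11 columns + 10 gutters: 11c + 10·30 = 1774.
11c = 1774 − 300 = 1474, so c = 134 px.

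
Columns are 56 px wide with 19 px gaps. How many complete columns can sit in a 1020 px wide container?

Each extra column adds 56 + 19 = 75 px.
(1020 + 19) / 75 = 13.85, so 13 columns fit.

13 columns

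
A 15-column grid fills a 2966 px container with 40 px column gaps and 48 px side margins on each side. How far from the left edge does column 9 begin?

Content = 2966 − 2·48 = 2870 px.
Subtracting 14 column gaps of 40 leaves 2310 for 15 columns, so c = 154 px.
Before column 9: the margin + 8 columns + 8 column gaps.
Offset = 48 + 8·(154 + 40) = 48 + 1552 = 1600 px.

1600 px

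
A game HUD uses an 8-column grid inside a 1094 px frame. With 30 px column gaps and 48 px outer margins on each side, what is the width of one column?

Subtract both margins: 1094 − 2·48 = 998 px.
8 columns + 7 column gaps: 8c + 7·30 = 998.
8c = 998 − 210 = 788, so c = 98.5 px.

98.5 px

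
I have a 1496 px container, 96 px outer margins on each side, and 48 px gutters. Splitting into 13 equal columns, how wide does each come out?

Take off 192 px of margins, leaving 1304 px.
Subtracting 12 gutters of 48 leaves 728 for 13 columns, so c = 56 px.

56 px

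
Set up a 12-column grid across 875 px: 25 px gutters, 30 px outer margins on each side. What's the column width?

Inside the margins: 875 − 60 = 815 px.
12 columns + 11 gutters: 12c + 11·25 = 815.
12c = 815 − 275 = 540, so c = 45 px.

45 px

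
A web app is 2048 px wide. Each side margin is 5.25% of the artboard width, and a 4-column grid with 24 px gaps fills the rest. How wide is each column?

440.24 px

2048 × (1 − 2·5.25%) = 2048 × 89.5% = 1832.96 px for the columns.
1832.96 − 3·24 = 1760.96; ÷4 gives c = 440.24 px.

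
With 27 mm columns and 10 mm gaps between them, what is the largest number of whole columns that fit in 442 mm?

12 columns

Each extra column adds 27 + 10 = 37 mm.
(442 + 10) / 37 = 12.22, so 12 columns fit.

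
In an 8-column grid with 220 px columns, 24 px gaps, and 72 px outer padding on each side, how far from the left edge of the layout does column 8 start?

1780 px

Column 8 starts at margin + 7·(column + gutter) = 72 + 7·244 = 1780 px.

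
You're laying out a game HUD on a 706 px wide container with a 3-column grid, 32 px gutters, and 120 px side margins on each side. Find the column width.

134 px

Take off 240 px of margins, leaving 466 px.
466 − 2·32 = 402; ÷3 gives c = 134 px.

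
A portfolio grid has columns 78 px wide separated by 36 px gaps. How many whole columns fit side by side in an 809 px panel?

7 columns: 7·78 + 6·36 = 762 px ≤ 809.
8 columns: 876 px > 809. So 7.

7 columns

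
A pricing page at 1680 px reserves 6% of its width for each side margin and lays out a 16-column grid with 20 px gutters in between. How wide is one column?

73.65 px

Margins: 6% × 1680 = 100.8 px each, so content = 1680 − 201.6 = 1478.4 px.
Subtracting 15 gutters of 20 leaves 1178.4 for 16 columns, so c = 73.65 px.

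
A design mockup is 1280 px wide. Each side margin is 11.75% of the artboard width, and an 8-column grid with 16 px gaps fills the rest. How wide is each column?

1280 × (1 − 2·11.75%) = 1280 × 76.5% = 979.2 px for the columns.
Subtracting 7 gaps of 16 leaves 867.2 for 8 columns, so c = 108.4 px.

108.4 px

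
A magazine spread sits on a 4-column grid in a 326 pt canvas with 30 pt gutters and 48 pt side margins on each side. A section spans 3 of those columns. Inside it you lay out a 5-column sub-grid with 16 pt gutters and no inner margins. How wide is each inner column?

Inside the margins: 326 − 96 = 230 pt.
Subtracting 3 gutters of 30 leaves 140 for 4 columns, so c = 35 pt.
3-column span = 3·35 + 2·30 = 165 pt.
Subtracting 4 gutters of 16 leaves 101 for 5 columns, so d = 20.2 pt.

20.2 pt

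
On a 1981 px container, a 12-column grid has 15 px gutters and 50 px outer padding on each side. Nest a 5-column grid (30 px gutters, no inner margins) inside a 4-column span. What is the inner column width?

Take off 100 px of margins, leaving 1881 px.
12c + 11·15 = 1881 → 12c = 1716 → c = 143 px.
4-column span = 4·143 + 3·15 = 617 px.
5d + 4·30 = 617 → 5d = 497 → d = 99.4 px.

99.4 px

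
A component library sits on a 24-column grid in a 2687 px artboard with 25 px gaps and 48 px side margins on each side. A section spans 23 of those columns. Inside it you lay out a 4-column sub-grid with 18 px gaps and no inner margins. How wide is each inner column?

607 px

Inside the margins: 2687 − 96 = 2591 px.
24c + 23·25 = 2591 → 24c = 2016 → c = 84 px.
23-column span = 23·84 + 22·25 = 2482 px.
Subtracting 3 gaps of 18 leaves 2428 for 4 columns, so d = 607 px.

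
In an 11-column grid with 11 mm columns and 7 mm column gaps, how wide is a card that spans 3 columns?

47 mm

3-column span = 3·11 + 2·7 = 47 mm.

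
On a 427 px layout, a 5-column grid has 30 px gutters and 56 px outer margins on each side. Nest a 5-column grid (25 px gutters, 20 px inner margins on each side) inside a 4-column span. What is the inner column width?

21.2 px

Outer content = 427 − 2·56 = 315 px.
5 columns + 4 gutters: 5c + 4·30 = 315.
5c = 315 − 120 = 195, so c = 39 px.
4-column span = 4·39 + 3·30 = 246 px.
Inner content = 246 − 2·20 = 206 px.
Subtracting 4 gutters of 25 leaves 106 for 5 columns, so d = 21.2 px.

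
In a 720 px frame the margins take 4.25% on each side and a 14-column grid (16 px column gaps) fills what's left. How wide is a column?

720 × (1 − 2·4.25%) = 720 × 91.5% = 658.8 px for the columns.
14 columns + 13 column gaps: 14c + 13·16 = 658.8.
14c = 658.8 − 208 = 450.8, so c = 32.2 px.

32.2 px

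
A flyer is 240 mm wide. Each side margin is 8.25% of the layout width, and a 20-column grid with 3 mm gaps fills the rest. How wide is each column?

7.17 mm

Margins: 8.25% × 240 = 19.8 mm each, so content = 240 − 39.6 = 200.4 mm.
20 columns + 19 gaps: 20c + 19·3 = 200.4.
20c = 200.4 − 57 = 143.4, so c = 7.17 mm.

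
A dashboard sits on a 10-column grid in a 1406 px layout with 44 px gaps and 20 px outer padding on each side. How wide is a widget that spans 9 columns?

Subtract both margins: 1406 − 2·20 = 1366 px.
1366 − 9·44 = 970; ÷10 gives c = 97 px.
Span of 9: 9·97 + 8·44 = 873 + 352 = 1225 px.

1225 px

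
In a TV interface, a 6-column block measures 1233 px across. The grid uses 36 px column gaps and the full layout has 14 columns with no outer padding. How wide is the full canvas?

6 columns + 5 column gaps: 6c + 5·36 = 1233.
6c = 1233 − 180 = 1053, so c = 175.5 px.
Summing: 2457 + 468 = 2925 px.

2925 px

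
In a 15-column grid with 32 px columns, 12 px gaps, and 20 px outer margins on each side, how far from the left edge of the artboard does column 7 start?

284 px

Each column+gutter stride is 44 px; 6 of them past the 20 px margin is 20 + 264 = 284 px.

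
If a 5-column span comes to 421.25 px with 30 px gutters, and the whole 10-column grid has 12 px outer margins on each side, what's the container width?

421.25 − 4·30 = 301.25; ÷5 gives c = 60.25 px.
Total width: 2·12 + 10·60.25 + 9·30 = 896.5 px.

896.5 px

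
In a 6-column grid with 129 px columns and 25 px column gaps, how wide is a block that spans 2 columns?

283 px

2 columns plus 1 column gap: 258 + 25 = 283 px.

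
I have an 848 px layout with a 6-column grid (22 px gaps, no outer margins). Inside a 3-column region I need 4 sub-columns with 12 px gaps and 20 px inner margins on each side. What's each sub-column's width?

848 − 5·22 = 738; ÷6 gives c = 123 px.
3-column span = 3·123 + 2·22 = 413 px.
Inner content = 413 − 2·20 = 373 px.
4d + 3·12 = 373 → 4d = 337 → d = 84.25 px.

84.25 px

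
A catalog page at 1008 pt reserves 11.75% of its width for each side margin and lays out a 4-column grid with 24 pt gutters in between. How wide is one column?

174.78 pt

1008 × (1 − 2·11.75%) = 1008 × 76.5% = 771.12 pt for the columns.
771.12 − 3·24 = 699.12; ÷4 gives c = 174.78 pt.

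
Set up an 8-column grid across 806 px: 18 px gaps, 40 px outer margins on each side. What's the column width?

75 px

Inside the margins: 806 − 80 = 726 px.
8c + 7·18 = 726 → 8c = 600 → c = 75 px.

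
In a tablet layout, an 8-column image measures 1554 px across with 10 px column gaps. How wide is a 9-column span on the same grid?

1554 − 7·10 = 1484; ÷8 gives c = 185.5 px.
9 columns plus 8 column gaps: 1669.5 + 80 = 1749.5 px.

1749.5 px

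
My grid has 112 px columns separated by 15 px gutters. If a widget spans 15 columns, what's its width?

Span of 15: 15·112 + 14·15 = 1680 + 210 = 1890 px.

1890 px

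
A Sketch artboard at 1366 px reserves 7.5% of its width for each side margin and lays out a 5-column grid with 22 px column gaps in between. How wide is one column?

214.62 px

1366 × (1 − 2·7.5%) = 1366 × 85% = 1161.1 px for the columns.
Subtracting 4 column gaps of 22 leaves 1073.1 for 5 columns, so c = 214.62 px.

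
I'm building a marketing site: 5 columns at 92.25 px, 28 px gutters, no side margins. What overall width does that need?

573.25 px

Summing: 461.25 + 112 = 573.25 px.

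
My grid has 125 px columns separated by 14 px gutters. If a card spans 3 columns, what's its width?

403 px

3 columns plus 2 gutters: 375 + 28 = 403 px.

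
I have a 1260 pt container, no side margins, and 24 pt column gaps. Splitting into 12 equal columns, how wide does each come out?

12 columns + 11 column gaps: 12c + 11·24 = 1260.
12c = 1260 − 264 = 996, so c = 83 pt.

83 pt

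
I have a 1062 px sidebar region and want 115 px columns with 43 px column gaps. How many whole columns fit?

k columns need k·115 + (k−1)·43 = k·158 − 43.
k·158 − 43 ≤ 1062 → k ≤ 1105 / 158 ≈ 6.99, so k = 6.

6 columns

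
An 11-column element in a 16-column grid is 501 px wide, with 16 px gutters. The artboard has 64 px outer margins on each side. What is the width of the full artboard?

864 px

11c + 10·16 = 501 → 11c = 341 → c = 31 px.
Total width: 2·64 + 16·31 + 15·16 = 864 px.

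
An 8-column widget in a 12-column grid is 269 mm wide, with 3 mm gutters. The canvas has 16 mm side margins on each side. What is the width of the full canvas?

269 − 7·3 = 248; ÷8 gives c = 31 mm.
Canvas = 2·16 + 12·31 + 11·3 = 32 + 372 + 33 = 437 mm.

437 mm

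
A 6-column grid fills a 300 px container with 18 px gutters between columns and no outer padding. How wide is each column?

35 px

6 columns + 5 gutters: 6c + 5·18 = 300.
6c = 300 − 90 = 210, so c = 35 px.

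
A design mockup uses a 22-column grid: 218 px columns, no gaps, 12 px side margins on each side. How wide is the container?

4820 px

Total width: 2·12 + 22·218 = 4820 px.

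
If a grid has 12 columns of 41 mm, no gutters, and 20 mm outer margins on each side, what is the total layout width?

Total width: 2·20 + 12·41 = 532 mm.

532 mm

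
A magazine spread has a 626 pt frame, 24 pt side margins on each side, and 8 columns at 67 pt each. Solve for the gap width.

6 pt

Take off 48 pt of margins, leaving 578 pt.
8·67 + 7g = 578 → 7g = 42 → g = 6 pt.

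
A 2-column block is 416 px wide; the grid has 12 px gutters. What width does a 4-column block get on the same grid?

844 px

416 − 1·12 = 404; ÷2 gives c = 202 px.
4 columns plus 3 gutters: 808 + 36 = 844 px.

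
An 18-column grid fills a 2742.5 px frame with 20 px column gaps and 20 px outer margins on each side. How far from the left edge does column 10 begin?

1381.25 px

Content = 2742.5 − 2·20 = 2702.5 px.
18 columns + 17 column gaps: 18c + 17·20 = 2702.5.
18c = 2702.5 − 340 = 2362.5, so c = 131.25 px.
Each column+gutter stride is 151.25 px; 9 of them past the 20 px margin is 20 + 1361.25 = 1381.25 px.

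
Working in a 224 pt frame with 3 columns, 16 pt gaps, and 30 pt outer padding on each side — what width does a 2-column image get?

Take off 60 pt of margins, leaving 164 pt.
3c + 2·16 = 164 → 3c = 132 → c = 44 pt.
2-column span = 2·44 + 1·16 = 104 pt.

104 pt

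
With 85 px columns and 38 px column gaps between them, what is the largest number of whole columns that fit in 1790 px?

Each extra column adds 85 + 38 = 123 px.
(1790 + 38) / 123 = 14.86, so 14 columns fit.

14 columns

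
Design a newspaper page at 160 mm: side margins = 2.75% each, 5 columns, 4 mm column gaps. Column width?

Each margin = 2.75% of 160 = 4.4 mm; content = 160 − 2·4.4 = 151.2 mm.
5c + 4·4 = 151.2 → 5c = 135.2 → c = 27.04 mm.

27.04 mm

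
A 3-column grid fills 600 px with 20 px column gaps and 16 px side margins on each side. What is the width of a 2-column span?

Take off 32 px of margins, leaving 568 px.
3 columns + 2 column gaps: 3c + 2·20 = 568.
3c = 568 − 40 = 528, so c = 176 px.
Span of 2: 2·176 + 1·20 = 352 + 20 = 372 px.

372 px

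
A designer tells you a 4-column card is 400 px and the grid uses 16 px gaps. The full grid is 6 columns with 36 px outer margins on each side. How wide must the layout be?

4 columns + 3 gaps: 4c + 3·16 = 400.
4c = 400 − 48 = 352, so c = 88 px.
Layout = 2·36 + 6·88 + 5·16 = 72 + 528 + 80 = 680 px.

680 px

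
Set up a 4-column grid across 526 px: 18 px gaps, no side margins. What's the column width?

118 px

526 − 3·18 = 472; ÷4 gives c = 118 px.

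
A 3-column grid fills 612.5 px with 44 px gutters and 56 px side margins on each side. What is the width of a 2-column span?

319 px

Inside the margins: 612.5 − 112 = 500.5 px.
Subtracting 2 gutters of 44 leaves 412.5 for 3 columns, so c = 137.5 px.
Span of 2: 2·137.5 + 1·44 = 275 + 44 = 319 px.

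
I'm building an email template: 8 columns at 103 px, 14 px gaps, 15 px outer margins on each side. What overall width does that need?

952 px

Adding margins, columns and gutters: 30 + 824 + 98 = 952 px.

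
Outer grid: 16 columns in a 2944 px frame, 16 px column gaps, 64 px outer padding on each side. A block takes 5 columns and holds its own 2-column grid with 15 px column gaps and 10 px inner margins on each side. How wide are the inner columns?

Inside the margins: 2944 − 128 = 2816 px.
16 columns + 15 column gaps: 16c + 15·16 = 2816.
16c = 2816 − 240 = 2576, so c = 161 px.
Span of 5: 5·161 + 4·16 = 805 + 64 = 869 px.
Inner content = 869 − 2·10 = 849 px.
Subtracting 1 column gap of 15 leaves 834 for 2 columns, so d = 417 px.

417 px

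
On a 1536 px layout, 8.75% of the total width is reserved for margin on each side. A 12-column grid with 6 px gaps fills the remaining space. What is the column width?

100.1 px

1536 × (1 − 2·8.75%) = 1536 × 82.5% = 1267.2 px for the columns.
12c + 11·6 = 1267.2 → 12c = 1201.2 → c = 100.1 px.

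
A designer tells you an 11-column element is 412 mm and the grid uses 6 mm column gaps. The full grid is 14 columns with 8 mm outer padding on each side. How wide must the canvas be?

412 − 10·6 = 352; ÷11 gives c = 32 mm.
Adding margins, columns and gutters: 16 + 448 + 78 = 542 mm.

542 mm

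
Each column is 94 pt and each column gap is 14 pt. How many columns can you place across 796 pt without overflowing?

7 columns: 7·94 + 6·14 = 742 pt ≤ 796.
8 columns: 850 pt > 796. So 7.

7 columns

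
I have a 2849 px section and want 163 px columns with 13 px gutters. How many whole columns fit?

Each extra column adds 163 + 13 = 176 px.
(2849 + 13) / 176 = 16.26, so 16 columns fit.

16 columns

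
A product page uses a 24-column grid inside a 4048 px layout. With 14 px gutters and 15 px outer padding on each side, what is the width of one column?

154 px

Content width = 4048 − 2·15 = 4018 px.
4018 − 23·14 = 3696; ÷24 gives c = 154 px.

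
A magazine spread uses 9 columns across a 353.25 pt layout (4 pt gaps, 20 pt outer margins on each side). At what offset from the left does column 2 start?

Content = 353.25 − 2·20 = 313.25 pt.
9 columns + 8 gaps: 9c + 8·4 = 313.25.
9c = 313.25 − 32 = 281.25, so c = 31.25 pt.
Each column+gutter stride is 35.25 pt; 1 of them past the 20 pt margin is 20 + 35.25 = 55.25 pt.

55.25 pt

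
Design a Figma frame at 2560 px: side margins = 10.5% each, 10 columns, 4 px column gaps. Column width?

Margins: 10.5% × 2560 = 268.8 px each, so content = 2560 − 537.6 = 2022.4 px.
10 columns + 9 column gaps: 10c + 9·4 = 2022.4.
10c = 2022.4 − 36 = 1986.4, so c = 198.64 px.

198.64 px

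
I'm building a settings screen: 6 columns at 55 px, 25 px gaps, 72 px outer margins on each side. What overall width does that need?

599 px

Container = 2·72 + 6·55 + 5·25 = 144 + 330 + 125 = 599 px.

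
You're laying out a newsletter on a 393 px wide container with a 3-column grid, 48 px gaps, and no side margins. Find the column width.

3 columns + 2 gaps: 3c + 2·48 = 393.
3c = 393 − 96 = 297, so c = 99 px.

99 px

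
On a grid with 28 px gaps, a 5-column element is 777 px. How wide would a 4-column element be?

5 columns + 4 gaps: 5c + 4·28 = 777.
5c = 777 − 112 = 665, so c = 133 px.
Span of 4: 4·133 + 3·28 = 532 + 84 = 616 px.

616 px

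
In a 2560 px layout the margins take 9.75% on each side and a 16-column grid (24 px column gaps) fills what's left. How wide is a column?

Margins: 9.75% × 2560 = 249.6 px each, so content = 2560 − 499.2 = 2060.8 px.
2060.8 − 15·24 = 1700.8; ÷16 gives c = 106.3 px.

106.3 px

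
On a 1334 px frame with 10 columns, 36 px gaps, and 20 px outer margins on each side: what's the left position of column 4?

Content = 1334 − 2·20 = 1294 px.
1294 − 9·36 = 970; ÷10 gives c = 97 px.
Column 4 starts at margin + 3·(column + gutter) = 20 + 3·133 = 419 px.

419 px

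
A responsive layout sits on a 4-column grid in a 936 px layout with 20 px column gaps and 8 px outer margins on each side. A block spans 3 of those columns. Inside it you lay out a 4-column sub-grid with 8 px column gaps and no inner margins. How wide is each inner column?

165.25 px

Inside the margins: 936 − 16 = 920 px.
920 − 3·20 = 860; ÷4 gives c = 215 px.
Span of 3: 3·215 + 2·20 = 645 + 40 = 685 px.
4d + 3·8 = 685 → 4d = 661 → d = 165.25 px.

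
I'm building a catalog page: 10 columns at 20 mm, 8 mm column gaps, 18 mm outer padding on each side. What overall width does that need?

Frame = 2·18 + 10·20 + 9·8 = 36 + 200 + 72 = 308 mm.

308 mm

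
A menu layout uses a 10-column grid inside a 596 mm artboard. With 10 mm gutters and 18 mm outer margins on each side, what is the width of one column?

47 mm

Subtract both margins: 596 − 2·18 = 560 mm.
560 − 9·10 = 470; ÷10 gives c = 47 mm.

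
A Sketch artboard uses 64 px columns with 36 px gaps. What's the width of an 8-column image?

764 px

8-column span = 8·64 + 7·36 = 764 px.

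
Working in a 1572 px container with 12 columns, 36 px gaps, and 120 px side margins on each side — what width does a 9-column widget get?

990 px

Inside the margins: 1572 − 240 = 1332 px.
12c + 11·36 = 1332 → 12c = 936 → c = 78 px.
Span of 9: 9·78 + 8·36 = 702 + 288 = 990 px.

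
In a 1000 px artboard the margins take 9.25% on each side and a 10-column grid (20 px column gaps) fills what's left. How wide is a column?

63.5 px

1000 × (1 − 2·9.25%) = 1000 × 81.5% = 815 px for the columns.
Subtracting 9 column gaps of 20 leaves 635 for 10 columns, so c = 63.5 px.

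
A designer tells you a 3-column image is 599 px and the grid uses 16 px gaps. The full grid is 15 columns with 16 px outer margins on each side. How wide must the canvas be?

3091 px

599 − 2·16 = 567; ÷3 gives c = 189 px.
Canvas = 2·16 + 15·189 + 14·16 = 32 + 2835 + 224 = 3091 px.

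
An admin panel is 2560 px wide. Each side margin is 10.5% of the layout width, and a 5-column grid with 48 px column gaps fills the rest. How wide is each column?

Margins: 10.5% × 2560 = 268.8 px each, so content = 2560 − 537.6 = 2022.4 px.
2022.4 − 4·48 = 1830.4; ÷5 gives c = 366.08 px.

366.08 px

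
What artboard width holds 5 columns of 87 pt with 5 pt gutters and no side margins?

455 pt

Artboard = 5·87 + 4·5 = 435 + 20 = 455 pt.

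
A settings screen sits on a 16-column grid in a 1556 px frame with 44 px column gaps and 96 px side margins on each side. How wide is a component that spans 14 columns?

Subtract both margins: 1556 − 2·96 = 1364 px.
16c + 15·44 = 1364 → 16c = 704 → c = 44 px.
14-column span = 14·44 + 13·44 = 1188 px.

1188 px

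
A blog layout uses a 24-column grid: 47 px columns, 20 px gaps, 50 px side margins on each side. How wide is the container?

1688 px

Adding margins, columns and gutters: 100 + 1128 + 460 = 1688 px.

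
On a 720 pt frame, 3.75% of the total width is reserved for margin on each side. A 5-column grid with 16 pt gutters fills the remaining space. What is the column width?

Each margin = 3.75% of 720 = 27 pt; content = 720 − 2·27 = 666 pt.
5 columns + 4 gutters: 5c + 4·16 = 666.
5c = 666 − 64 = 602, so c = 120.4 pt.

120.4 pt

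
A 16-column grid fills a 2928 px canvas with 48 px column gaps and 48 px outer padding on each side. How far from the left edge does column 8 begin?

Content = 2928 − 2·48 = 2832 px.
16c + 15·48 = 2832 → 16c = 2112 → c = 132 px.
Column 8 starts at margin + 7·(column + gutter) = 48 + 7·180 = 1308 px.

1308 px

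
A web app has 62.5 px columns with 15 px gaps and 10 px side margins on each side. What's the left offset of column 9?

Column 9 starts at margin + 8·(column + gutter) = 10 + 8·77.5 = 630 px.

630 px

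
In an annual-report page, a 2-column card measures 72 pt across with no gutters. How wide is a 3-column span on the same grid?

With no gutters, each column is 72/2 = 36 pt.
With no gutters, 3 columns span 3·36 = 108 pt.

108 pt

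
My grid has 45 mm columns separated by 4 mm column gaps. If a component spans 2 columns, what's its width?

Span of 2: 2·45 + 1·4 = 90 + 4 = 94 mm.

94 mm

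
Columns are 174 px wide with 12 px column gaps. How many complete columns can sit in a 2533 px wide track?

k columns need k·174 + (k−1)·12 = k·186 − 12.
k·186 − 12 ≤ 2533 → k ≤ 2545 / 186 ≈ 13.68, so k = 13.

13 columns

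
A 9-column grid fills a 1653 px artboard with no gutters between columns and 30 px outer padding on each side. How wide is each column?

Take off 60 px of margins, leaving 1593 px.
9c = 1593 → c = 177 px.

177 px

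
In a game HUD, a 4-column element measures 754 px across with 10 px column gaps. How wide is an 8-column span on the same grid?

Subtracting 3 column gaps of 10 leaves 724 for 4 columns, so c = 181 px.
8 columns plus 7 column gaps: 1448 + 70 = 1518 px.

1518 px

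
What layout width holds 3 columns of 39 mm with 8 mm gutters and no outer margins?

Layout = 3·39 + 2·8 = 117 + 16 = 133 mm.

133 mm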